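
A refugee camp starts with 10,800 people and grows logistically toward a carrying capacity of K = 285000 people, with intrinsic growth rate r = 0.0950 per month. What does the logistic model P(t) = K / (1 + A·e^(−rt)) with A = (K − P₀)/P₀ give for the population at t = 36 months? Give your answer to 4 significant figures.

≈ 155,700 people

A = (285000 − 10800)/10800 = 25.38889
P(36) = 285000 / (1 + 25.38889·e^(−0.095·36)) = 285000 / (1 + 25.38889·0.032712)
= 285000 / 1.83053 ≈ 155692.41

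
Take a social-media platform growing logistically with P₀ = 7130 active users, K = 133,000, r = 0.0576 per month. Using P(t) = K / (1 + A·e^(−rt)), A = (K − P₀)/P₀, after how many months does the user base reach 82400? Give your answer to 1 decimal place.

A = (133000 − 7130)/7130 = 17.65358
82400 = 133000/(1 + 17.65358·e^(−0.0576t)) → 1 + 17.65358·e^(−0.0576t) = 1.61408
e^(−0.0576t) = 0.034785 → t = ln(28.74812)/0.0576 = 3.35857/0.0576

t ≈ 58.3 months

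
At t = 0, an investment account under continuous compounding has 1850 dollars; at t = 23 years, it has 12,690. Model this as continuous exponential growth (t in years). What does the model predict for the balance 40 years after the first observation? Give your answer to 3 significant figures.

≈ 52,700 dollars

r = ln(12690/1850) / 23 ≈ 0.083723 per year
P(40) = 1850 · e^(0.083723·40) = 1850 · 28.47195 ≈ 52673.11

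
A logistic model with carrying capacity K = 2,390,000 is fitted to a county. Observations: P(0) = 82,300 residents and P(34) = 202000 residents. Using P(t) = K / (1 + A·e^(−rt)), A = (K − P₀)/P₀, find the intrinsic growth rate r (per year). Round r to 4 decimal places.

A = (2390000 − 82300)/82300 = 28.0401
202000 = 2390000/(1 + 28.0401·e^(−r·34)) → e^(−34r) = (11.83168 − 1)/28.0401 = 0.386293
r = −ln(0.386293)/34 = 0.95116/34

r ≈ 0.0280 per year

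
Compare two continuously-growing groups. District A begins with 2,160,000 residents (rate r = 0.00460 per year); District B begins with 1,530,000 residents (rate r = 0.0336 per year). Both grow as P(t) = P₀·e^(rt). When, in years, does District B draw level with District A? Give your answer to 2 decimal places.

2160000·e^(0.0046t) = 1530000·e^(0.0336t)
2160000/1530000 = e^((0.0336 − 0.0046)t) → ln(1.41176) = 0.029·t
t = 0.34484 / 0.029

t ≈ 11.89 years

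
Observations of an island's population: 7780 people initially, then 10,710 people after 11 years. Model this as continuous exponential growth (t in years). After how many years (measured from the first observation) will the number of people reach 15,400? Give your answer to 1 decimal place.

r = ln(10710/7780) / 11 ≈ 0.029057 per year
t = ln(15400/7780) / r = 0.68281 / 0.029057 ≈ 23.499

t ≈ 23.5 years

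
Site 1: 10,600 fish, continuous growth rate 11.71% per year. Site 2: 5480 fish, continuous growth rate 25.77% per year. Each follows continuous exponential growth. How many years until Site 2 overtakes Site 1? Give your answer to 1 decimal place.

10600·e^(0.1171t) = 5480·e^(0.2577t)
10600/5480 = e^((0.2577 − 0.1171)t) → ln(1.93431) = 0.1406·t
t = 0.65975 / 0.1406

t ≈ 4.7 years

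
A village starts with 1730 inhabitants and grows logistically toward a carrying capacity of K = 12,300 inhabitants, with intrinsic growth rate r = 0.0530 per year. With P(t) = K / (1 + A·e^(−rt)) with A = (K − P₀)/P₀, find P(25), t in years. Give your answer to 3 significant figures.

≈ 4,690 inhabitants

A = (12300 − 1730)/1730 = 6.10983
P(25) = 12300 / (1 + 6.10983·e^(−0.053·25)) = 12300 / (1 + 6.10983·0.265803)
= 12300 / 2.62401 ≈ 4687.48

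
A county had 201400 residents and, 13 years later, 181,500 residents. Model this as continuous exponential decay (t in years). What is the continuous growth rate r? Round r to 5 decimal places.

r ≈ -0.00800 per year

181500 = 201400 · e^(r·13)
e^(13r) = 181500/201400 = 0.90119
r = ln(0.90119) / 13 = -0.10404 / 13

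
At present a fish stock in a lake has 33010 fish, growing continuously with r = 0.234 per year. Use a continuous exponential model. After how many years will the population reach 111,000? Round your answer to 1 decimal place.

111000 = 33010 · e^(0.234·t)
t = ln(111000/33010) / 0.234 = ln(3.36262) / 0.234 = 1.21272 / 0.234

t ≈ 5.2 years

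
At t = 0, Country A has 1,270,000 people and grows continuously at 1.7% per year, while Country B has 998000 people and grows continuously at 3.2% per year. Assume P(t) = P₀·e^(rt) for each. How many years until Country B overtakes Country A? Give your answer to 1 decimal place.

1270000·e^(0.017t) = 998000·e^(0.032t)
1270000/998000 = e^((0.032 − 0.017)t) → ln(1.27255) = 0.015·t
t = 0.24102 / 0.015

t ≈ 16.1 years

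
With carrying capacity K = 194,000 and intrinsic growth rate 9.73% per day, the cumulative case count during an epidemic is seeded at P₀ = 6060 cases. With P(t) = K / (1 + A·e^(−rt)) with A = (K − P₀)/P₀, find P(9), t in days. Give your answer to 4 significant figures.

≈ 13,940 cases

A = (194000 − 6060)/6060 = 31.0132
P(9) = 194000 / (1 + 31.0132·e^(−0.0973·9)) = 194000 / (1 + 31.0132·0.41657)
= 194000 / 13.91918 ≈ 13937.6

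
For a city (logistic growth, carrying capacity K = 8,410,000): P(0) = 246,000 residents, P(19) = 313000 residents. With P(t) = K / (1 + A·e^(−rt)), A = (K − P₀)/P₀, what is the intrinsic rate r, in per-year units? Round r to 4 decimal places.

A = (8410000 − 246000)/246000 = 33.18699
313000 = 8410000/(1 + 33.18699·e^(−r·19)) → e^(−19r) = (26.86901 − 1)/33.18699 = 0.779492
r = −ln(0.779492)/19 = 0.24911/19

r ≈ 0.0131 per year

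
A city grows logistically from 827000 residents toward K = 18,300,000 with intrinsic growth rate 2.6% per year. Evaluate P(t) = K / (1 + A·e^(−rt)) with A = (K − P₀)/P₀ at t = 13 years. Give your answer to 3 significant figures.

≈ 1,140,000 residents

A = (18300000 − 827000)/827000 = 21.12817
P(13) = 18300000 / (1 + 21.12817·e^(−0.026·13)) = 18300000 / (1 + 21.12817·0.713195)
= 18300000 / 16.06851 ≈ 1138873.19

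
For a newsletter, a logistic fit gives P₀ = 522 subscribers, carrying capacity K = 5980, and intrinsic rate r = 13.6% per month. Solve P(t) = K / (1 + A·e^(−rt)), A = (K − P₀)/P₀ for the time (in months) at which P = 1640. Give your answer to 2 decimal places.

A = (5980 − 522)/522 = 10.45594
1640 = 5980/(1 + 10.45594·e^(−0.136t)) → 1 + 10.45594·e^(−0.136t) = 3.64634
e^(−0.136t) = 0.253095 → t = ln(3.95109)/0.136 = 1.37399/0.136

t ≈ 10.10 months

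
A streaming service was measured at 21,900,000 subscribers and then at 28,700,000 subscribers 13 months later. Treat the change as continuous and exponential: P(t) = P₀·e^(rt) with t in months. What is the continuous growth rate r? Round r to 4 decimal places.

28700000 = 21900000 · e^(r·13)
e^(13r) = 28700000/21900000 = 1.3105
r = ln(1.3105) / 13 = 0.27041 / 13

r ≈ 0.0208 per month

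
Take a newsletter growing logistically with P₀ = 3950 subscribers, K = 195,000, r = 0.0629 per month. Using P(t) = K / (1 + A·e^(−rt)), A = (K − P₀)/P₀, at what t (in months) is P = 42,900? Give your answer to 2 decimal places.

t ≈ 41.54 months

A = (195000 − 3950)/3950 = 48.36709
42900 = 195000/(1 + 48.36709·e^(−0.0629t)) → 1 + 48.36709·e^(−0.0629t) = 4.54545
e^(−0.0629t) = 0.073303 → t = ln(13.642)/0.0629 = 2.61315/0.0629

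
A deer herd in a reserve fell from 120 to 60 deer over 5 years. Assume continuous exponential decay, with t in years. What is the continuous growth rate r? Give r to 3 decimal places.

60 = 120 · e^(r·5)
e^(5r) = 60/120 = 0.5
r = ln(0.5) / 5 = -0.69315 / 5

r ≈ -0.139 per year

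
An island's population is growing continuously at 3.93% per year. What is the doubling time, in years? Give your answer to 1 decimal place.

doubling time ≈ 17.6 years

doubling time = ln(2) / |r| = 0.69315 / 0.0393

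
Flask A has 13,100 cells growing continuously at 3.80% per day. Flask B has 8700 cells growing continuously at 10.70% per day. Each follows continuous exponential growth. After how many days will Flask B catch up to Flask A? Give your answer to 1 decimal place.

t ≈ 5.9 days

13100·e^(0.038t) = 8700·e^(0.107t)
13100/8700 = e^((0.107 − 0.038)t) → ln(1.50575) = 0.069·t
t = 0.40929 / 0.069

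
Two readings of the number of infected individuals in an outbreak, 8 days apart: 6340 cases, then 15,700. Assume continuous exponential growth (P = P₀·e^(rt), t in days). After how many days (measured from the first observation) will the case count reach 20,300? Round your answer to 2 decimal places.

t ≈ 10.27 days

r = ln(15700/6340) / 8 ≈ 0.113348 per day
t = ln(20300/6340) / r = 1.16374 / 0.113348 ≈ 10.267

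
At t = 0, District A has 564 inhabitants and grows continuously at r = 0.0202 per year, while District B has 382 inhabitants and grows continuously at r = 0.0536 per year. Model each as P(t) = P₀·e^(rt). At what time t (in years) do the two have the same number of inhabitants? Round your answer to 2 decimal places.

564·e^(0.0202t) = 382·e^(0.0536t)
564/382 = e^((0.0536 − 0.0202)t) → ln(1.47644) = 0.0334·t
t = 0.38963 / 0.0334

t ≈ 11.67 years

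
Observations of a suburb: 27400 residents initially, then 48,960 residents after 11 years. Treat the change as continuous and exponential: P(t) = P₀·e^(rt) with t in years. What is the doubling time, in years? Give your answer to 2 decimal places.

doubling time ≈ 13.14 years

r = ln(48960/27400) / 11 = ln(1.78686) / 11 ≈ 0.052769 per year
doubling time = ln 2 / |r| = 0.69315 / 0.052769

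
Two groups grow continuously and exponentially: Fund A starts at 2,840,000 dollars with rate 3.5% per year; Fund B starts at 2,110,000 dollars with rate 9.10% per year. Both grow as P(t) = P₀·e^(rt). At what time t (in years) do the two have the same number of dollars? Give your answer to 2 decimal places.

2840000·e^(0.035t) = 2110000·e^(0.091t)
2840000/2110000 = e^((0.091 − 0.035)t) → ln(1.34597) = 0.056·t
t = 0.29712 / 0.056

t ≈ 5.31 years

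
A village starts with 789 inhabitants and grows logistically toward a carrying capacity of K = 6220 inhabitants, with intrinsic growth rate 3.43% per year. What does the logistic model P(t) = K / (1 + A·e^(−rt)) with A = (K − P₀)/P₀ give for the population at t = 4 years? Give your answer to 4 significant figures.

≈ 888.5 inhabitants

A = (6220 − 789)/789 = 6.8834
P(4) = 6220 / (1 + 6.8834·e^(−0.0343·4)) = 6220 / (1 + 6.8834·0.871796)
= 6220 / 7.00092 ≈ 888.46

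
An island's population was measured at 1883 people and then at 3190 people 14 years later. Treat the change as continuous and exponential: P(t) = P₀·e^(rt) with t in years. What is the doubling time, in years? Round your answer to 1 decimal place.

r = ln(3190/1883) / 14 = ln(1.69411) / 14 ≈ 0.037654 per year
doubling time = ln 2 / |r| = 0.69315 / 0.037654

doubling time ≈ 18.4 years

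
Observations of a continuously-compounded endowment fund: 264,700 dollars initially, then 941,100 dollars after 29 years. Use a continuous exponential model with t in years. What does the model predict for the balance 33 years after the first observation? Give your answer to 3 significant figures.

r = ln(941100/264700) / 29 ≈ 0.04374 per year
P(33) = 264700 · e^(0.04374·33) = 264700 · 4.23512 ≈ 1121035.78

≈ 1,120,000 dollars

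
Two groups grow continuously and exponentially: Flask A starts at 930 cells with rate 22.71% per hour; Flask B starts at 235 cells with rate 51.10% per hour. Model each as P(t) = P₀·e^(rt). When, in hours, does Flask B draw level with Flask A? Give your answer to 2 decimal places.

t ≈ 4.85 hours

930·e^(0.2271t) = 235·e^(0.511t)
930/235 = e^((0.511 − 0.2271)t) → ln(3.95745) = 0.2839·t
t = 1.3756 / 0.2839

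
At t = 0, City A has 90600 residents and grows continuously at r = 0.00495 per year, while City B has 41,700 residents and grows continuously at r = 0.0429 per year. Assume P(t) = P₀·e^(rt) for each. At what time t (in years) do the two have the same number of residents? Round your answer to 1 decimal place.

t ≈ 20.4 years

90600·e^(0.00495t) = 41700·e^(0.0429t)
90600/41700 = e^((0.0429 − 0.00495)t) → ln(2.17266) = 0.03795·t
t = 0.77595 / 0.03795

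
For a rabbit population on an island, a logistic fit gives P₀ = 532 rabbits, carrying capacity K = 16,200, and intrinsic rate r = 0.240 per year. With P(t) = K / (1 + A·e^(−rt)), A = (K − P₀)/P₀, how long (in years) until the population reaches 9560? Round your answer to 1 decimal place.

t ≈ 15.6 years

A = (16200 − 532)/532 = 29.45113
9560 = 16200/(1 + 29.45113·e^(−0.24t)) → 1 + 29.45113·e^(−0.24t) = 1.69456
e^(−0.24t) = 0.023583 → t = ln(42.40253)/0.24 = 3.74721/0.24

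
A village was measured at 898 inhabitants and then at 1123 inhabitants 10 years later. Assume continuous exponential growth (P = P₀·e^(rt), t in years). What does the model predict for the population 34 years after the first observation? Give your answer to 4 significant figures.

≈ 1,921 inhabitants

r = ln(1123/898) / 10 ≈ 0.022359 per year
P(34) = 898 · e^(0.022359·34) = 898 · 2.13871 ≈ 1920.56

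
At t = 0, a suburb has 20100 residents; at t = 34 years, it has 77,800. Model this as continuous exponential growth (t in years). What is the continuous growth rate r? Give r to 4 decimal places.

r ≈ 0.0398 per year

77800 = 20100 · e^(r·34)
e^(34r) = 77800/20100 = 3.87065
r = ln(3.87065) / 34 = 1.35342 / 34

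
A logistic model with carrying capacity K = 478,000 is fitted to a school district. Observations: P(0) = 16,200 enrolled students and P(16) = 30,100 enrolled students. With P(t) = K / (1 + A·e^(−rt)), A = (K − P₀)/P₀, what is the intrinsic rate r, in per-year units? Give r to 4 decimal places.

A = (478000 − 16200)/16200 = 28.50617
30100 = 478000/(1 + 28.50617·e^(−r·16)) → e^(−16r) = (15.8804 − 1)/28.50617 = 0.522006
r = −ln(0.522006)/16 = 0.65008/16

r ≈ 0.0406 per year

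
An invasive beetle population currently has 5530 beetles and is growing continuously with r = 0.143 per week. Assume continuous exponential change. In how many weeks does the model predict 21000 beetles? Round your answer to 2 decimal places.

t ≈ 9.33 weeks

21000 = 5530 · e^(0.143·t)
t = ln(21000/5530) / 0.143 = ln(3.79747) / 0.143 = 1.33433 / 0.143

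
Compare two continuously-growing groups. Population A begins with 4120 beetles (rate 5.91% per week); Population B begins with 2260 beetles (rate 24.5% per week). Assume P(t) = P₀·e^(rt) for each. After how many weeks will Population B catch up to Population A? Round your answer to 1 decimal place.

4120·e^(0.0591t) = 2260·e^(0.245t)
4120/2260 = e^((0.245 − 0.0591)t) → ln(1.82301) = 0.1859·t
t = 0.60049 / 0.1859

t ≈ 3.2 weeks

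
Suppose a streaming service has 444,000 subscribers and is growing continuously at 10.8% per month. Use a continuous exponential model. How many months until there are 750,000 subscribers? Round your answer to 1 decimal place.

750000 = 444000 · e^(0.108·t)
t = ln(750000/444000) / 0.108 = ln(1.68919) / 0.108 = 0.52425 / 0.108

t ≈ 4.9 months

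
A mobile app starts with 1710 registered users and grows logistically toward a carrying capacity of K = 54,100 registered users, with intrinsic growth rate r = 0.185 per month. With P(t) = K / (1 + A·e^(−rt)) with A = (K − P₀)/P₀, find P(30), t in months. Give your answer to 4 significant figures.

A = (54100 − 1710)/1710 = 30.63743
P(30) = 54100 / (1 + 30.63743·e^(−0.185·30)) = 54100 / (1 + 30.63743·0.003887)
= 54100 / 1.1191 ≈ 48342.35

≈ 48,340 registered users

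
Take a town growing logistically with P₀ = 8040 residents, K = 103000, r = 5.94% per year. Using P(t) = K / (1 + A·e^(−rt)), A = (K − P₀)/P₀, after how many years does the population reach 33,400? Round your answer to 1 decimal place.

A = (103000 − 8040)/8040 = 11.81095
33400 = 103000/(1 + 11.81095·e^(−0.0594t)) → 1 + 11.81095·e^(−0.0594t) = 3.08383
e^(−0.0594t) = 0.176432 → t = ln(5.6679)/0.0594 = 1.73482/0.0594

t ≈ 29.2 years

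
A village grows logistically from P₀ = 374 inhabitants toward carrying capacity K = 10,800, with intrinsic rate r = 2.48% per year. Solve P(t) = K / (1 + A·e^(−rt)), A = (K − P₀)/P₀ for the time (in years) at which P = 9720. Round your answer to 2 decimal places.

t ≈ 222.78 years

A = (10800 − 374)/374 = 27.87701
9720 = 10800/(1 + 27.87701·e^(−0.0248t)) → 1 + 27.87701·e^(−0.0248t) = 1.11111
e^(−0.0248t) = 0.003986 → t = ln(250.89305)/0.0248 = 5.52503/0.0248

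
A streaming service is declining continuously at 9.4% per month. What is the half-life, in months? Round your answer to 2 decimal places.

half-life ≈ 7.37 months

half-life = ln(2) / |r| = 0.69315 / 0.094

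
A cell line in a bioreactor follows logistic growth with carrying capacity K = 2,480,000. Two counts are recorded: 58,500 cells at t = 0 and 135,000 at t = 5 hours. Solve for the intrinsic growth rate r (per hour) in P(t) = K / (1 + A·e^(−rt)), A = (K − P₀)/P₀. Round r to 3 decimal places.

r ≈ 0.174 per hour

A = (2480000 − 58500)/58500 = 41.39316
135000 = 2480000/(1 + 41.39316·e^(−r·5)) → e^(−5r) = (18.37037 − 1)/41.39316 = 0.419643
r = −ln(0.419643)/5 = 0.86835/5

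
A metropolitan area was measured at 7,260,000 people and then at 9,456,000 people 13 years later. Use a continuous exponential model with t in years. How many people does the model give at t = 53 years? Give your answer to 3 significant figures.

≈ 21,300,000 people

r = ln(9456000/7260000) / 13 ≈ 0.020328 per year
P(53) = 7260000 · e^(0.020328·53) = 7260000 · 2.93705 ≈ 21323010.38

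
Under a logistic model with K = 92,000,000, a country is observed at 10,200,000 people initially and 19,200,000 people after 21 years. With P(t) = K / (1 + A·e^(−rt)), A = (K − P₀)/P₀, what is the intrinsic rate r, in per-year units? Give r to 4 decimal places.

A = (92000000 − 10200000)/10200000 = 8.01961
19200000 = 92000000/(1 + 8.01961·e^(−r·21)) → e^(−21r) = (4.79167 − 1)/8.01961 = 0.4728
r = −ln(0.4728)/21 = 0.74908/21

r ≈ 0.0357 per year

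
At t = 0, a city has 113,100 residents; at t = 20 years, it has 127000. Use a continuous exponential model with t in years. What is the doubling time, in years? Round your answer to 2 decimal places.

doubling time ≈ 119.60 years

r = ln(127000/113100) / 20 = ln(1.1229) / 20 ≈ 0.005796 per year
doubling time = ln 2 / |r| = 0.69315 / 0.005796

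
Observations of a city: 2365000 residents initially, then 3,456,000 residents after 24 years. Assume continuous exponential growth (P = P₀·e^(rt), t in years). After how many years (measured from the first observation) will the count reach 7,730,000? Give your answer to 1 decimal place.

t ≈ 74.9 years

r = ln(3456000/2365000) / 24 ≈ 0.015806 per year
t = ln(7730000/2365000) / r = 1.18433 / 0.015806 ≈ 74.931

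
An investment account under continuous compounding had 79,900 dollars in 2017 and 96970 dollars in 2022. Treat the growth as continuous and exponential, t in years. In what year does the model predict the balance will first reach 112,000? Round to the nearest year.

year 2026

r = ln(96970/79900) / 5 = 0.19363/5 ≈ 0.038725 per year
t = ln(112000/79900) / r = 0.33772/0.038725 ≈ 8.72 years after 2017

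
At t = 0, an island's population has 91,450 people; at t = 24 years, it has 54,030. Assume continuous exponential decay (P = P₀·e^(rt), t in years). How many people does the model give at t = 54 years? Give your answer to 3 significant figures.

≈ 28,000 people

r = ln(54030/91450) / 24 ≈ -0.021927 per year
P(54) = 91450 · e^(-0.021927·54) = 91450 · 0.30603 ≈ 27986.53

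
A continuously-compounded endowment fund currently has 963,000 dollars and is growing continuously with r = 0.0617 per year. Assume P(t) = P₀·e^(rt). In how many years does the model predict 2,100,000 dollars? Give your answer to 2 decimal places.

t ≈ 12.64 years

2100000 = 963000 · e^(0.0617·t)
t = ln(2100000/963000) / 0.0617 = ln(2.18069) / 0.0617 = 0.77964 / 0.0617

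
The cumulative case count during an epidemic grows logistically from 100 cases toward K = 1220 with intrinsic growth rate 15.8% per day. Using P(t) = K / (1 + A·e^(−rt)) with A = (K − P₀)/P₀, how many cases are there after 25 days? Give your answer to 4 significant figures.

A = (1220 − 100)/100 = 11.2
P(25) = 1220 / (1 + 11.2·e^(−0.158·25)) = 1220 / (1 + 11.2·0.019255)
= 1220 / 1.21565 ≈ 1003.58

≈ 1,004 cases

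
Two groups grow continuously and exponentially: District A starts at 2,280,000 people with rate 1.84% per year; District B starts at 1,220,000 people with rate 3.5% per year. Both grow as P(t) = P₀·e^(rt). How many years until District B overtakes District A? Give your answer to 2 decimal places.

2280000·e^(0.0184t) = 1220000·e^(0.035t)
2280000/1220000 = e^((0.035 − 0.0184)t) → ln(1.86885) = 0.0166·t
t = 0.62532 / 0.0166

t ≈ 37.67 years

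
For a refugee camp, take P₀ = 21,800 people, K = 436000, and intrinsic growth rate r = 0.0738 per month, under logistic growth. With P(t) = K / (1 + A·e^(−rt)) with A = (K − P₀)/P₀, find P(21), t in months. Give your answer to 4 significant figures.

≈ 86,620 people

A = (436000 − 21800)/21800 = 19
P(21) = 436000 / (1 + 19·e^(−0.0738·21)) = 436000 / (1 + 19·0.21229)
= 436000 / 5.03352 ≈ 86619.34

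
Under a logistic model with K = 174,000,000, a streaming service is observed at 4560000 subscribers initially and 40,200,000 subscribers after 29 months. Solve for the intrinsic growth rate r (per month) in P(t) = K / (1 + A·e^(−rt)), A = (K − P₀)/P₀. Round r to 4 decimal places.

r ≈ 0.0832 per month

A = (174000000 − 4560000)/4560000 = 37.15789
40200000 = 174000000/(1 + 37.15789·e^(−r·29)) → e^(−29r) = (4.32836 − 1)/37.15789 = 0.089573
r = −ln(0.089573)/29 = 2.4127/29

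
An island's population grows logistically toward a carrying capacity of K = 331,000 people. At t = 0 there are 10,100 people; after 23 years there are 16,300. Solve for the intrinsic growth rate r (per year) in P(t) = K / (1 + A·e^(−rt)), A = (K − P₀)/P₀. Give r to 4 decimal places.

r ≈ 0.0217 per year

A = (331000 − 10100)/10100 = 31.77228
16300 = 331000/(1 + 31.77228·e^(−r·23)) → e^(−23r) = (20.30675 − 1)/31.77228 = 0.60766
r = −ln(0.60766)/23 = 0.49814/23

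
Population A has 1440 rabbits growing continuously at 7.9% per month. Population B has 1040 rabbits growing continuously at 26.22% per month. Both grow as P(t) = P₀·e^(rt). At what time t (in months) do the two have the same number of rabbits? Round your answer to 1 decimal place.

1440·e^(0.079t) = 1040·e^(0.2622t)
1440/1040 = e^((0.2622 − 0.079)t) → ln(1.38462) = 0.1832·t
t = 0.32542 / 0.1832

t ≈ 1.8 months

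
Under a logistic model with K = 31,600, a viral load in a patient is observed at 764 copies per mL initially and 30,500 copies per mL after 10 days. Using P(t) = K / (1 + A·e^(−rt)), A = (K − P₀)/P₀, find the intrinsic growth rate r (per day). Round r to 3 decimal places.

r ≈ 0.702 per day

A = (31600 − 764)/764 = 40.36126
30500 = 31600/(1 + 40.36126·e^(−r·10)) → e^(−10r) = (1.03607 − 1)/40.36126 = 0.000894
r = −ln(0.000894)/10 = 7.02029/10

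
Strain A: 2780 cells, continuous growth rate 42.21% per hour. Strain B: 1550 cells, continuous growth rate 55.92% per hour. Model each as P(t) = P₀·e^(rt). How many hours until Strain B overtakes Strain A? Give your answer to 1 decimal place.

2780·e^(0.4221t) = 1550·e^(0.5592t)
2780/1550 = e^((0.5592 − 0.4221)t) → ln(1.79355) = 0.1371·t
t = 0.5842 / 0.1371

t ≈ 4.3 hours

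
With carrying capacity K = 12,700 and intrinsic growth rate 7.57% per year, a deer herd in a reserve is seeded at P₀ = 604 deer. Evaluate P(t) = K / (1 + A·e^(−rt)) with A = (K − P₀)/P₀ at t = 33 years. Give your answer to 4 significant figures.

≈ 4,798 deer

A = (12700 − 604)/604 = 20.02649
P(33) = 12700 / (1 + 20.02649·e^(−0.0757·33)) = 12700 / (1 + 20.02649·0.082241)
= 12700 / 2.647 ≈ 4797.88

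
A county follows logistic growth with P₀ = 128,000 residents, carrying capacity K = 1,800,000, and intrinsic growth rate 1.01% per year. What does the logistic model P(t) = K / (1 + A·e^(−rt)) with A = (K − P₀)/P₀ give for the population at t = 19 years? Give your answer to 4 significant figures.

A = (1800000 − 128000)/128000 = 13.0625
P(19) = 1800000 / (1 + 13.0625·e^(−0.0101·19)) = 1800000 / (1 + 13.0625·0.825389)
= 1800000 / 11.78165 ≈ 152779.97

≈ 152,800 residents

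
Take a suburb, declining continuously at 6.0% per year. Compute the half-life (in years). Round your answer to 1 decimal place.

half-life ≈ 11.6 years

half-life = ln(2) / |r| = 0.69315 / 0.06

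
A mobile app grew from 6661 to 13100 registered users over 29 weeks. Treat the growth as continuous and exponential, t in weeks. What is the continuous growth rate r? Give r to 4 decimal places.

r ≈ 0.0233 per week

13100 = 6661 · e^(r·29)
e^(29r) = 13100/6661 = 1.96667
r = ln(1.96667) / 29 = 0.67634 / 29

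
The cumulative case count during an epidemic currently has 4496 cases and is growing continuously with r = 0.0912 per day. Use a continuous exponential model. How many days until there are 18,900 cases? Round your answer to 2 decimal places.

18900 = 4496 · e^(0.0912·t)
t = ln(18900/4496) / 0.0912 = ln(4.20374) / 0.0912 = 1.43597 / 0.0912

t ≈ 15.75 days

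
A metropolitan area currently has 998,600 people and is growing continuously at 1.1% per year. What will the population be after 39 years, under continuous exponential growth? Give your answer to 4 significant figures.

P(39) = 998600 · e^(0.011·39) = 998600 · e^(0.429)
= 998600 · 1.53572 ≈ 1533571.02

≈ 1,534,000 people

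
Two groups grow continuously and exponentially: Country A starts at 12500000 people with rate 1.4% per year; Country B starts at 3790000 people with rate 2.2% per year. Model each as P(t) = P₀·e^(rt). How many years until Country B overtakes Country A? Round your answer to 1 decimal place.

12500000·e^(0.014t) = 3790000·e^(0.022t)
12500000/3790000 = e^((0.022 − 0.014)t) → ln(3.29815) = 0.008·t
t = 1.19336 / 0.008

t ≈ 149.2 years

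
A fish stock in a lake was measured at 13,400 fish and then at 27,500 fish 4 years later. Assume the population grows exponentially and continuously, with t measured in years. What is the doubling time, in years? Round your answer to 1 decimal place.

doubling time ≈ 3.9 years

r = ln(27500/13400) / 4 = ln(2.05224) / 4 ≈ 0.179733 per year
doubling time = ln 2 / |r| = 0.69315 / 0.179733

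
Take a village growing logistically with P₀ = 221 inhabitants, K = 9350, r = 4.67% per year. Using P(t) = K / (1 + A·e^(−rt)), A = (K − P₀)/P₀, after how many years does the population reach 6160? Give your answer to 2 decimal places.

t ≈ 93.77 years

A = (9350 − 221)/221 = 41.30769
6160 = 9350/(1 + 41.30769·e^(−0.0467t)) → 1 + 41.30769·e^(−0.0467t) = 1.51786
e^(−0.0467t) = 0.012537 → t = ln(79.76658)/0.0467 = 4.3791/0.0467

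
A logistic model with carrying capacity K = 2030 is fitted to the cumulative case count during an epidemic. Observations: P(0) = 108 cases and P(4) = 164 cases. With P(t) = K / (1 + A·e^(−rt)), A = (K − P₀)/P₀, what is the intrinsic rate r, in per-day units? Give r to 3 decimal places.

A = (2030 − 108)/108 = 17.7963
164 = 2030/(1 + 17.7963·e^(−r·4)) → e^(−4r) = (12.37805 − 1)/17.7963 = 0.639349
r = −ln(0.639349)/4 = 0.4473/4

r ≈ 0.112 per day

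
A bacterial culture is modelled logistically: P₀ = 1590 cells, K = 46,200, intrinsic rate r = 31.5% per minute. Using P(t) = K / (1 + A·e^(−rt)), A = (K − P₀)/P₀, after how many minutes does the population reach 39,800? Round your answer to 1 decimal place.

t ≈ 16.4 minutes

A = (46200 − 1590)/1590 = 28.0566
39800 = 46200/(1 + 28.0566·e^(−0.315t)) → 1 + 28.0566·e^(−0.315t) = 1.1608
e^(−0.315t) = 0.005731 → t = ln(174.477)/0.315 = 5.16179/0.315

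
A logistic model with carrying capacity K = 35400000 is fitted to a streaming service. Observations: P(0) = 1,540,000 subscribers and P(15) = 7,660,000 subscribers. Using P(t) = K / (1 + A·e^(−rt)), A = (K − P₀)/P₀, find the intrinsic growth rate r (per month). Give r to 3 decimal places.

A = (35400000 − 1540000)/1540000 = 21.98701
7660000 = 35400000/(1 + 21.98701·e^(−r·15)) → e^(−15r) = (4.62141 − 1)/21.98701 = 0.164707
r = −ln(0.164707)/15 = 1.80359/15

r ≈ 0.120 per month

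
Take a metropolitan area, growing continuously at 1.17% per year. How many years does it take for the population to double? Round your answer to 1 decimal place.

doubling time = ln(2) / |r| = 0.69315 / 0.0117

doubling time ≈ 59.2 years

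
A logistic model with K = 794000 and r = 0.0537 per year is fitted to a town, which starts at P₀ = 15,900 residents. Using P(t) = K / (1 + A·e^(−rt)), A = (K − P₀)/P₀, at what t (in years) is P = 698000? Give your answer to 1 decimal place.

t ≈ 109.4 years

A = (794000 − 15900)/15900 = 48.93711
698000 = 794000/(1 + 48.93711·e^(−0.0537t)) → 1 + 48.93711·e^(−0.0537t) = 1.13754
e^(−0.0537t) = 0.00281 → t = ln(355.81355)/0.0537 = 5.87441/0.0537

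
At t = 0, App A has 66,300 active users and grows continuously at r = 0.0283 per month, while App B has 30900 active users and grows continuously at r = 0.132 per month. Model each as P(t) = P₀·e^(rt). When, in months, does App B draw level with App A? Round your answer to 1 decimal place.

t ≈ 7.4 months

66300·e^(0.0283t) = 30900·e^(0.132t)
66300/30900 = e^((0.132 − 0.0283)t) → ln(2.14563) = 0.1037·t
t = 0.76343 / 0.1037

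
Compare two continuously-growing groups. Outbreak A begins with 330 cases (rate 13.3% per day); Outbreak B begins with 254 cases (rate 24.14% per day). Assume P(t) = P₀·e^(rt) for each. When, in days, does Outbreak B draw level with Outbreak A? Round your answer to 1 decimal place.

330·e^(0.133t) = 254·e^(0.2414t)
330/254 = e^((0.2414 − 0.133)t) → ln(1.29921) = 0.1084·t
t = 0.26176 / 0.1084

t ≈ 2.4 days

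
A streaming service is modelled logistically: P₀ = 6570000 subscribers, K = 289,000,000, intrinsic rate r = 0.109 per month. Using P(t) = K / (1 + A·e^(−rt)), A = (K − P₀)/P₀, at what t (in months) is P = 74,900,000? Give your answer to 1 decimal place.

A = (289000000 − 6570000)/6570000 = 42.98782
74900000 = 289000000/(1 + 42.98782·e^(−0.109t)) → 1 + 42.98782·e^(−0.109t) = 3.85848
e^(−0.109t) = 0.066495 → t = ln(15.03871)/0.109 = 2.71063/0.109

t ≈ 24.9 months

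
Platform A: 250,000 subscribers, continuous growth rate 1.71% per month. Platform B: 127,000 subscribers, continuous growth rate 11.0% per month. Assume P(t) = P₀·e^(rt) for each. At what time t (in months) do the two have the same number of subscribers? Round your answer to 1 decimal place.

t ≈ 7.3 months

250000·e^(0.0171t) = 127000·e^(0.11t)
250000/127000 = e^((0.11 − 0.0171)t) → ln(1.9685) = 0.0929·t
t = 0.67727 / 0.0929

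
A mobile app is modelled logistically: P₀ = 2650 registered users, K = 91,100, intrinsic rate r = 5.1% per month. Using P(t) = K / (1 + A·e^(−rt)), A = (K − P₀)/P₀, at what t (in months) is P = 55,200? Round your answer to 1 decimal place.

A = (91100 − 2650)/2650 = 33.37736
55200 = 91100/(1 + 33.37736·e^(−0.051t)) → 1 + 33.37736·e^(−0.051t) = 1.65036
e^(−0.051t) = 0.019485 → t = ln(51.32118)/0.051 = 3.9381/0.051

t ≈ 77.2 months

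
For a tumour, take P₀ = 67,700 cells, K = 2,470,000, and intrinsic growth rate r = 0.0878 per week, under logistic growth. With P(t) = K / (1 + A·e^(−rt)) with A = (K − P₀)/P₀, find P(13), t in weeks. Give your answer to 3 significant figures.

≈ 200,000 cells

A = (2470000 − 67700)/67700 = 35.48449
P(13) = 2470000 / (1 + 35.48449·e^(−0.0878·13)) = 2470000 / (1 + 35.48449·0.319372)
= 2470000 / 12.33274 ≈ 200279.94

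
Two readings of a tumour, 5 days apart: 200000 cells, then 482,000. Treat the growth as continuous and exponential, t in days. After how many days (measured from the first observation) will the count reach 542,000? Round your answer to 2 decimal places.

t ≈ 5.67 days

r = ln(482000/200000) / 5 ≈ 0.175925 per day
t = ln(542000/200000) / r = 0.99695 / 0.175925 ≈ 5.667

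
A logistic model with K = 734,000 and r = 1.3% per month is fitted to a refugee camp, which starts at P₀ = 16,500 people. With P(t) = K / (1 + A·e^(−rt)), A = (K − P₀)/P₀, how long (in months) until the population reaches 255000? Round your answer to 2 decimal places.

A = (734000 − 16500)/16500 = 43.48485
255000 = 734000/(1 + 43.48485·e^(−0.013t)) → 1 + 43.48485·e^(−0.013t) = 2.87843
e^(−0.013t) = 0.043197 → t = ln(23.14955)/0.013 = 3.14198/0.013

t ≈ 241.69 months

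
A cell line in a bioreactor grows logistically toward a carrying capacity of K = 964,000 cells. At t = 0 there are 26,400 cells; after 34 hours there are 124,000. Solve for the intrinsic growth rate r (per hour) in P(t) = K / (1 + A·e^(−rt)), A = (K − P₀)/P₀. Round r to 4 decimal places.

r ≈ 0.0487 per hour

A = (964000 − 26400)/26400 = 35.51515
124000 = 964000/(1 + 35.51515·e^(−r·34)) → e^(−34r) = (7.77419 − 1)/35.51515 = 0.190741
r = −ln(0.190741)/34 = 1.65684/34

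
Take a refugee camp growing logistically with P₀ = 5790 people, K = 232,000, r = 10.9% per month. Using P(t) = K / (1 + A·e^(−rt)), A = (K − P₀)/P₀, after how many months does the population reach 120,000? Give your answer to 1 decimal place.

A = (232000 − 5790)/5790 = 39.06908
120000 = 232000/(1 + 39.06908·e^(−0.109t)) → 1 + 39.06908·e^(−0.109t) = 1.93333
e^(−0.109t) = 0.023889 → t = ln(41.85973)/0.109 = 3.73432/0.109

t ≈ 34.3 months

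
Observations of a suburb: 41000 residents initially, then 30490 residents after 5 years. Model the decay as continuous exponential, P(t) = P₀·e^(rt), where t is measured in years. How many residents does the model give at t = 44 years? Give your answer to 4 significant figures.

r = ln(30490/41000) / 5 ≈ -0.059235 per year
P(44) = 41000 · e^(-0.059235·44) = 41000 · 0.07381 ≈ 3026.02

≈ 3,026 residents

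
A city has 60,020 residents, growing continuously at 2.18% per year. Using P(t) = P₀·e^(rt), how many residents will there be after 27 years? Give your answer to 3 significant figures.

P(27) = 60020 · e^(0.0218·27) = 60020 · e^(0.5886)
= 60020 · 1.80146 ≈ 108123.91

≈ 108,000 residents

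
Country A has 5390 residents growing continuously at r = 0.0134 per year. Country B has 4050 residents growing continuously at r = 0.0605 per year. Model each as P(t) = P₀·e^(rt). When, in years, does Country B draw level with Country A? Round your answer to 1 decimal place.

5390·e^(0.0134t) = 4050·e^(0.0605t)
5390/4050 = e^((0.0605 − 0.0134)t) → ln(1.33086) = 0.0471·t
t = 0.28583 / 0.0471

t ≈ 6.1 years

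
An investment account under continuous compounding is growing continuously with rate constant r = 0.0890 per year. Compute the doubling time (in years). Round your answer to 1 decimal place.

doubling time ≈ 7.8 years

doubling time = ln(2) / |r| = 0.69315 / 0.089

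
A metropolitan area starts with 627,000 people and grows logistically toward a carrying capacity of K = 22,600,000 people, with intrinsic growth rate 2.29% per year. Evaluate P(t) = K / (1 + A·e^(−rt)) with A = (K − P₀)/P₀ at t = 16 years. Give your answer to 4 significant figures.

≈ 893,500 people

A = (22600000 − 627000)/627000 = 35.04466
P(16) = 22600000 / (1 + 35.04466·e^(−0.0229·16)) = 22600000 / (1 + 35.04466·0.693225)
= 22600000 / 25.29385 ≈ 893497.88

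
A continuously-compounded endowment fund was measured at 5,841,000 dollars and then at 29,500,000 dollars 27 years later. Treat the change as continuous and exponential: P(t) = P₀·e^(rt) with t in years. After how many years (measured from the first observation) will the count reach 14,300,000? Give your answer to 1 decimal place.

t ≈ 14.9 years

r = ln(29500000/5841000) / 27 ≈ 0.059981 per year
t = ln(14300000/5841000) / r = 0.89536 / 0.059981 ≈ 14.927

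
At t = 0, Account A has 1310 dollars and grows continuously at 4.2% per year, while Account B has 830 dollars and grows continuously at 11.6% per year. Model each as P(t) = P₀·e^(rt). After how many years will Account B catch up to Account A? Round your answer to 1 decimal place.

t ≈ 6.2 years

1310·e^(0.042t) = 830·e^(0.116t)
1310/830 = e^((0.116 − 0.042)t) → ln(1.57831) = 0.074·t
t = 0.45636 / 0.074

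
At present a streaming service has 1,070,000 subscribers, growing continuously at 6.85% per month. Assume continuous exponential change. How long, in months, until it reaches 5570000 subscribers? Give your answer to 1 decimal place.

t ≈ 24.1 months

5570000 = 1070000 · e^(0.0685·t)
t = ln(5570000/1070000) / 0.0685 = ln(5.20561) / 0.0685 = 1.64974 / 0.0685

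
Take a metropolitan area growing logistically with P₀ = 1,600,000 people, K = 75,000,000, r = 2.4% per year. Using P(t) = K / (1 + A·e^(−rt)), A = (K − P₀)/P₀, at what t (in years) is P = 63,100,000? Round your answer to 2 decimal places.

t ≈ 228.92 years

A = (75000000 − 1600000)/1600000 = 45.875
63100000 = 75000000/(1 + 45.875·e^(−0.024t)) → 1 + 45.875·e^(−0.024t) = 1.18859
e^(−0.024t) = 0.004111 → t = ln(243.25315)/0.024 = 5.4941/0.024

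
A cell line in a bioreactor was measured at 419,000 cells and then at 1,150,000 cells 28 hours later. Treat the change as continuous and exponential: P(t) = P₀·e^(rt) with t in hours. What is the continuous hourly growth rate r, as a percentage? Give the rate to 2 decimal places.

1150000 = 419000 · e^(r·28)
e^(28r) = 1150000/419000 = 2.74463
r = ln(2.74463) / 28 = 1.00965 / 28

r ≈ 3.61% per hour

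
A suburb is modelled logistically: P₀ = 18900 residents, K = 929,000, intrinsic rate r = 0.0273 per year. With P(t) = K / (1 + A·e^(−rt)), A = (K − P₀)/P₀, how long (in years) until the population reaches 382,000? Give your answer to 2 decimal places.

A = (929000 − 18900)/18900 = 48.15344
382000 = 929000/(1 + 48.15344·e^(−0.0273t)) → 1 + 48.15344·e^(−0.0273t) = 2.43194
e^(−0.0273t) = 0.029737 → t = ln(33.62818)/0.0273 = 3.51536/0.0273

t ≈ 128.77 years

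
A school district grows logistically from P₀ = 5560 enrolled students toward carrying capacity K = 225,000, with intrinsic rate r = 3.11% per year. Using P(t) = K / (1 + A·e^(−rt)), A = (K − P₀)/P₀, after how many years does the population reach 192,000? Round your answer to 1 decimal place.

A = (225000 − 5560)/5560 = 39.46763
192000 = 225000/(1 + 39.46763·e^(−0.0311t)) → 1 + 39.46763·e^(−0.0311t) = 1.17188
e^(−0.0311t) = 0.004355 → t = ln(229.62982)/0.0311 = 5.43647/0.0311

t ≈ 174.8 years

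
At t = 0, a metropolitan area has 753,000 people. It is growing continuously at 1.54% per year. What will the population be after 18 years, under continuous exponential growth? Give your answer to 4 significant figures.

P(18) = 753000 · e^(0.0154·18) = 753000 · e^(0.2772)
= 753000 · 1.31943 ≈ 993530.96

≈ 993,500 people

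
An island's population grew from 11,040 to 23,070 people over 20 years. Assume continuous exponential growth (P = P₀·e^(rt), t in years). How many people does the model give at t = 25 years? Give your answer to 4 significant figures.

≈ 27,740 people

r = ln(23070/11040) / 20 ≈ 0.03685 per year
P(25) = 11040 · e^(0.03685·25) = 11040 · 2.51245 ≈ 27737.49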